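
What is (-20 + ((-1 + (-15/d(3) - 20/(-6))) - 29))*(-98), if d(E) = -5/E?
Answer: 11074/3 ≈ 3691.3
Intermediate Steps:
(-20 + ((-1 + (-15/d(3) - 20/(-6))) - 29))*(-98) = (-20 + ((-1 + (-15/((-5/3)) - 20/(-6))) - 29))*(-98) = (-20 + ((-1 + (-15/((-5*⅓)) - 20*(-⅙))) - 29))*(-98) = (-20 + ((-1 + (-15/(-5/3) + 10/3)) - 29))*(-98) = (-20 + ((-1 + (-15*(-⅗) + 10/3)) - 29))*(-98) = (-20 + ((-1 + (9 + 10/3)) - 29))*(-98) = (-20 + ((-1 + 37/3) - 29))*(-98) = (-20 + (34/3 - 29))*(-98) = (-20 - 53/3)*(-98) = -113/3*(-98) = 11074/3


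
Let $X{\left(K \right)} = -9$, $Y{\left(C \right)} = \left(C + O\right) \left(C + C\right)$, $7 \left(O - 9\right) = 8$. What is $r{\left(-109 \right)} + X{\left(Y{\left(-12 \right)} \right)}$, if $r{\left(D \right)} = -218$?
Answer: $-227$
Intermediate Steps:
$O = \frac{71}{7}$ ($O = 9 + \frac{1}{7} \cdot 8 = 9 + \frac{8}{7} = \frac{71}{7} \approx 10.143$)
$Y{\left(C \right)} = 2 C \left(\frac{71}{7} + C\right)$ ($Y{\left(C \right)} = \left(C + \frac{71}{7}\right) \left(C + C\right) = \left(\frac{71}{7} + C\right) 2 C = 2 C \left(\frac{71}{7} + C\right)$)
$r{\left(-109 \right)} + X{\left(Y{\left(-12 \right)} \right)} = -218 - 9 = -227$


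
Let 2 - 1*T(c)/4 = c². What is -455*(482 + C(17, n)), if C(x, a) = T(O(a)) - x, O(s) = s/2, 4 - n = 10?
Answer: -198835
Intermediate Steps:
n = -6 (n = 4 - 1*10 = 4 - 10 = -6)
O(s) = s/2 (O(s) = s*(½) = s/2)
T(c) = 8 - 4*c²
C(x, a) = 8 - x - a² (C(x, a) = (8 - 4*a²/4) - x = (8 - a²) - x = 8 - x - a²)
-455*(482 + C(17, n)) = -455*(482 + (8 - 1*17 - 1*(-6)²)) = -455*(482 + (8 - 17 - 1*36)) = -455*(482 + (8 - 17 - 36)) = -455*(482 - 45) = -455*437 = -198835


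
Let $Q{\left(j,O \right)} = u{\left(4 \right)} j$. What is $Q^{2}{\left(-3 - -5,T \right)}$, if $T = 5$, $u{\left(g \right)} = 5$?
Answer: $100$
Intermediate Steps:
$Q{\left(j,O \right)} = 5 j$
$Q^{2}{\left(-3 - -5,T \right)} = \left(5 \left(-3 - -5\right)\right)^{2} = \left(5 \left(-3 + 5\right)\right)^{2} = \left(5 \cdot 2\right)^{2} = 10^{2} = 100$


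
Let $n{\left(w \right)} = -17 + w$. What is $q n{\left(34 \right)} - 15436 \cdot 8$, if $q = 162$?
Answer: $-120734$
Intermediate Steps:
$q n{\left(34 \right)} - 15436 \cdot 8 = 162 \left(-17 + 34\right) - 15436 \cdot 8 = 162 \cdot 17 - 123488 = 2754 - 123488 = -120734$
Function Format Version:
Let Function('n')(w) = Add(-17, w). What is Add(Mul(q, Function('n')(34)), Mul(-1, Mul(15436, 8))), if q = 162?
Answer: -120734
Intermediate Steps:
Add(Mul(q, Function('n')(34)), Mul(-1, Mul(15436, 8))) = Add(Mul(162, Add(-17, 34)), Mul(-1, Mul(15436, 8))) = Add(Mul(162, 17), Mul(-1, 123488)) = Add(2754, -123488) = -120734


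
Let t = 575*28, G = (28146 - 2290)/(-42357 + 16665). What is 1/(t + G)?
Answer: 6423/103403836 ≈ 6.2116e-5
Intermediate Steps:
G = -6464/6423 (G = 25856/(-25692) = 25856*(-1/25692) = -6464/6423 ≈ -1.0064)
t = 16100
1/(t + G) = 1/(16100 - 6464/6423) = 1/(103403836/6423) = 6423/103403836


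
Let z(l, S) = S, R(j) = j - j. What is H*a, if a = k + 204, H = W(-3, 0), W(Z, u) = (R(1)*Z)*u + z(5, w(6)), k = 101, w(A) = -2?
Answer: -610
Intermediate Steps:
R(j) = 0
W(Z, u) = -2 (W(Z, u) = (0*Z)*u - 2 = 0*u - 2 = 0 - 2 = -2)
H = -2
a = 305 (a = 101 + 204 = 305)
H*a = -2*305 = -610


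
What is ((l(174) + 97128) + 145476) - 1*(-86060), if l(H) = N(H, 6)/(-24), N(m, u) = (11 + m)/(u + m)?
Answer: 283965659/864 ≈ 3.2866e+5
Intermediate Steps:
N(m, u) = (11 + m)/(m + u)
l(H) = -(11 + H)/(24*(6 + H)) (l(H) = ((11 + H)/(H + 6))/(-24) = ((11 + H)/(6 + H))*(-1/24) = -(11 + H)/(24*(6 + H)))
((l(174) + 97128) + 145476) - 1*(-86060) = (((-11 - 1*174)/(24*(6 + 174)) + 97128) + 145476) - 1*(-86060) = (((1/24)*(-11 - 174)/180 + 97128) + 145476) + 86060 = (((1/24)*(1/180)*(-185) + 97128) + 145476) + 86060 = ((-37/864 + 97128) + 145476) + 86060 = (83918555/864 + 145476) + 86060 = 209609819/864 + 86060 = 283965659/864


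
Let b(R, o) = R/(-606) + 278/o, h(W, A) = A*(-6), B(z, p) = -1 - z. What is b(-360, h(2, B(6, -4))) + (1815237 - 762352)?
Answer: 2233184384/2121 ≈ 1.0529e+6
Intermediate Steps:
h(W, A) = -6*A
b(R, o) = 278/o - R/606 (b(R, o) = R*(-1/606) + 278/o = -R/606 + 278/o = 278/o - R/606)
b(-360, h(2, B(6, -4))) + (1815237 - 762352) = (278/((-6*(-1 - 1*6))) - 1/606*(-360)) + (1815237 - 762352) = (278/((-6*(-1 - 6))) + 60/101) + 1052885 = (278/((-6*(-7))) + 60/101) + 1052885 = (278/42 + 60/101) + 1052885 = (278*(1/42) + 60/101) + 1052885 = (139/21 + 60/101) + 1052885 = 15299/2121 + 1052885 = 2233184384/2121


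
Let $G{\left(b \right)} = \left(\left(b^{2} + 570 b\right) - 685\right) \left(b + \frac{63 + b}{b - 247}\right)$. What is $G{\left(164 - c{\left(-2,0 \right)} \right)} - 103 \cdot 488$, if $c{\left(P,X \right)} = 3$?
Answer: $\frac{794766514}{43} \approx 1.8483 \cdot 10^{7}$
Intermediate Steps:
$G{\left(b \right)} = \left(b + \frac{63 + b}{-247 + b}\right) \left(-685 + b^{2} + 570 b\right)$ ($G{\left(b \right)} = \left(-685 + b^{2} + 570 b\right) \left(b + \frac{63 + b}{-247 + b}\right) = \left(b + \frac{63 + b}{-247 + b}\right) \left(-685 + b^{2} + 570 b\right)$)
$G{\left(164 - c{\left(-2,0 \right)} \right)} - 103 \cdot 488 = \frac{-43155 + \left(164 - 3\right)^{4} - 140842 \left(164 - 3\right)^{2} + 324 \left(164 - 3\right)^{3} + 204420 \left(164 - 3\right)}{-247 + \left(164 - 3\right)} - 103 \cdot 488 = \frac{-43155 + \left(164 - 3\right)^{4} - 140842 \left(164 - 3\right)^{2} + 324 \left(164 - 3\right)^{3} + 204420 \left(164 - 3\right)}{-247 + \left(164 - 3\right)} - 50264 = \frac{-43155 + 161^{4} - 140842 \cdot 161^{2} + 324 \cdot 161^{3} + 204420 \cdot 161}{-247 + 161} - 50264 = \frac{-43155 + 671898241 - 3650765482 + 324 \cdot 4173281 + 32911620}{-86} - 50264 = - \frac{-43155 + 671898241 - 3650765482 + 1352143044 + 32911620}{86} - 50264 = \left(- \frac{1}{86}\right) \left(-1593855732\right) - 50264 = \frac{796927866}{43} - 50264 = \frac{794766514}{43}$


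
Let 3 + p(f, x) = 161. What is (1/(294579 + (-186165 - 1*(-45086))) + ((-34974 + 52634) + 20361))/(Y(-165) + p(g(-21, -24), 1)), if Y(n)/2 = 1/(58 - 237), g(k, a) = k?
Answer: 1044684006679/4340980000 ≈ 240.66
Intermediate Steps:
Y(n) = -2/179 (Y(n) = 2/(58 - 237) = 2/(-179) = 2*(-1/179) = -2/179)
p(f, x) = 158 (p(f, x) = -3 + 161 = 158)
(1/(294579 + (-186165 - 1*(-45086))) + ((-34974 + 52634) + 20361))/(Y(-165) + p(g(-21, -24), 1)) = (1/(294579 + (-186165 - 1*(-45086))) + ((-34974 + 52634) + 20361))/(-2/179 + 158) = (1/(294579 + (-186165 + 45086)) + (17660 + 20361))/(28280/179) = (1/(294579 - 141079) + 38021)*(179/28280) = (1/153500 + 38021)*(179/28280) = (5836223501/153500)*(179/28280) = 1044684006679/4340980000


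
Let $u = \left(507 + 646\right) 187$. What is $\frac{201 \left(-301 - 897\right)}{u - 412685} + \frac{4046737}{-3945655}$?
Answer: $\frac{76299592576}{388793006735} \approx 0.19625$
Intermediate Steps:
$u = 215611$ ($u = 1153 \cdot 187 = 215611$)
$\frac{201 \left(-301 - 897\right)}{u - 412685} + \frac{4046737}{-3945655} = \frac{201 \left(-301 - 897\right)}{215611 - 412685} + \frac{4046737}{-3945655} = \frac{201 \left(-1198\right)}{215611 - 412685} + 4046737 \left(- \frac{1}{3945655}\right) = - \frac{240798}{-197074} - \frac{4046737}{3945655} = \left(-240798\right) \left(- \frac{1}{197074}\right) - \frac{4046737}{3945655} = \frac{120399}{98537} - \frac{4046737}{3945655} = \frac{76299592576}{388793006735}$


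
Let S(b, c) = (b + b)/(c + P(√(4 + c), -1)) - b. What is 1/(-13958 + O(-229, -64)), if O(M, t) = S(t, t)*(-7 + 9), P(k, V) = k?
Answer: -7182637/99307554062 - 32*I*√15/49653777031 ≈ -7.2327e-5 - 2.496e-9*I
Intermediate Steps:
S(b, c) = -b + 2*b/(c + √(4 + c)) (S(b, c) = (b + b)/(c + √(4 + c)) - b = (2*b)/(c + √(4 + c)) - b = 2*b/(c + √(4 + c)) - b = -b + 2*b/(c + √(4 + c)))
O(M, t) = 2*t*(2 - t - √(4 + t))/(t + √(4 + t)) (O(M, t) = (t*(2 - t - √(4 + t))/(t + √(4 + t)))*(-7 + 9) = (t*(2 - t - √(4 + t))/(t + √(4 + t)))*2 = 2*t*(2 - t - √(4 + t))/(t + √(4 + t)))
1/(-13958 + O(-229, -64)) = 1/(-13958 + 2*(-64)*(2 - 1*(-64) - √(4 - 64))/(-64 + √(4 - 64))) = 1/(-13958 + 2*(-64)*(2 + 64 - √(-60))/(-64 + √(-60))) = 1/(-13958 + 2*(-64)*(2 + 64 - 2*I*√15)/(-64 + 2*I*√15)) = 1/(-13958 + 2*(-64)*(66 - 2*I*√15)/(-64 + 2*I*√15)) = 1/(-13958 - 128*(66 - 2*I*√15)/(-64 + 2*I*√15))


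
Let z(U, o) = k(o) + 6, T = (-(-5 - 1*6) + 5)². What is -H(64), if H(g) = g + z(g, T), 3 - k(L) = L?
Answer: 183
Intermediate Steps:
k(L) = 3 - L
T = 256 (T = (-(-5 - 6) + 5)² = (-1*(-11) + 5)² = (11 + 5)² = 16² = 256)
z(U, o) = 9 - o (z(U, o) = (3 - o) + 6 = 9 - o)
H(g) = -247 + g (H(g) = g + (9 - 1*256) = g + (9 - 256) = g - 247 = -247 + g)
-H(64) = -(-247 + 64) = -1*(-183) = 183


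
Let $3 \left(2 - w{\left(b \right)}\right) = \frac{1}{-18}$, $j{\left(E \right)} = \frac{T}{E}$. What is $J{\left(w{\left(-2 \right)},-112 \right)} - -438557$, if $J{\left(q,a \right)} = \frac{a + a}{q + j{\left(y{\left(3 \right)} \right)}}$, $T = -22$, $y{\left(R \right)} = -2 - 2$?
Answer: $\frac{12717289}{29} \approx 4.3853 \cdot 10^{5}$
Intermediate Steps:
$y{\left(R \right)} = -4$ ($y{\left(R \right)} = -2 - 2 = -4$)
$j{\left(E \right)} = - \frac{22}{E}$
$w{\left(b \right)} = \frac{109}{54}$ ($w{\left(b \right)} = 2 - \frac{1}{3 \left(-18\right)} = 2 - - \frac{1}{54} = 2 + \frac{1}{54} = \frac{109}{54}$)
$J{\left(q,a \right)} = \frac{2 a}{\frac{11}{2} + q}$ ($J{\left(q,a \right)} = \frac{a + a}{q - \frac{22}{-4}} = \frac{2 a}{q - - \frac{11}{2}} = \frac{2 a}{q + \frac{11}{2}} = \frac{2 a}{\frac{11}{2} + q}$)
$J{\left(w{\left(-2 \right)},-112 \right)} - -438557 = 4 \left(-112\right) \frac{1}{11 + 2 \cdot \frac{109}{54}} - -438557 = 4 \left(-112\right) \frac{1}{11 + \frac{109}{27}} + 438557 = 4 \left(-112\right) \frac{1}{\frac{406}{27}} + 438557 = 4 \left(-112\right) \frac{27}{406} + 438557 = - \frac{864}{29} + 438557 = \frac{12717289}{29}$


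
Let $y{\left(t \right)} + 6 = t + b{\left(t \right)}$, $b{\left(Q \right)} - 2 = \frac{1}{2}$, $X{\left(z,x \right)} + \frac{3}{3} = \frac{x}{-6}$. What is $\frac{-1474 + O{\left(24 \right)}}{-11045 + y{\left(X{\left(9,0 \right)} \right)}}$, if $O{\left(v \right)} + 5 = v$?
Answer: $\frac{2910}{22099} \approx 0.13168$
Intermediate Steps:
$X{\left(z,x \right)} = -1 - \frac{x}{6}$ ($X{\left(z,x \right)} = -1 + \frac{x}{-6} = -1 + x \left(- \frac{1}{6}\right) = -1 - \frac{x}{6}$)
$b{\left(Q \right)} = \frac{5}{2}$ ($b{\left(Q \right)} = 2 + \frac{1}{2} = \frac{5}{2}$)
$O{\left(v \right)} = -5 + v$
$y{\left(t \right)} = - \frac{7}{2} + t$ ($y{\left(t \right)} = -6 + \left(t + \frac{5}{2}\right) = -6 + \left(\frac{5}{2} + t\right) = - \frac{7}{2} + t$)
$\frac{-1474 + O{\left(24 \right)}}{-11045 + y{\left(X{\left(9,0 \right)} \right)}} = \frac{-1474 + \left(-5 + 24\right)}{-11045 - \frac{9}{2}} = \frac{-1474 + 19}{-11045 + \left(- \frac{7}{2} + \left(-1 + 0\right)\right)} = - \frac{1455}{-11045 - \frac{9}{2}} = - \frac{1455}{- \frac{22099}{2}} = \left(-1455\right) \left(- \frac{2}{22099}\right) = \frac{2910}{22099}$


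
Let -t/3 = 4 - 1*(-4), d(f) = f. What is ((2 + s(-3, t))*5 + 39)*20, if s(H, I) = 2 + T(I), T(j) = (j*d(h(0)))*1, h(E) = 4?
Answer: -8420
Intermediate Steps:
t = -24 (t = -3*(4 - 1*(-4)) = -3*(4 + 4) = -3*8 = -24)
T(j) = 4*j (T(j) = (j*4)*1 = (4*j)*1 = 4*j)
s(H, I) = 2 + 4*I
((2 + s(-3, t))*5 + 39)*20 = ((2 + (2 + 4*(-24)))*5 + 39)*20 = ((2 + (2 - 96))*5 + 39)*20 = ((2 - 94)*5 + 39)*20 = (-92*5 + 39)*20 = (-460 + 39)*20 = -421*20 = -8420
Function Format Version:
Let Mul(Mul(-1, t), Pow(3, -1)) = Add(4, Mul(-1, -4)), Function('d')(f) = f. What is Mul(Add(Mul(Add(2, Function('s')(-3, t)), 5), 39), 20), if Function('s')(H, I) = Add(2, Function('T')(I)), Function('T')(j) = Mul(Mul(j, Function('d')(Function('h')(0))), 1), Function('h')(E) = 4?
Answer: -8420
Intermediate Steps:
t = -24 (t = Mul(-3, Add(4, Mul(-1, -4))) = Mul(-3, Add(4, 4)) = Mul(-3, 8) = -24)
Function('T')(j) = Mul(4, j) (Function('T')(j) = Mul(Mul(j, 4), 1) = Mul(Mul(4, j), 1) = Mul(4, j))
Function('s')(H, I) = Add(2, Mul(4, I))
Mul(Add(Mul(Add(2, Function('s')(-3, t)), 5), 39), 20) = Mul(Add(Mul(Add(2, Add(2, Mul(4, -24))), 5), 39), 20) = Mul(Add(Mul(Add(2, Add(2, -96)), 5), 39), 20) = Mul(Add(Mul(Add(2, -94), 5), 39), 20) = Mul(Add(Mul(-92, 5), 39), 20) = Mul(Add(-460, 39), 20) = Mul(-421, 20) = -8420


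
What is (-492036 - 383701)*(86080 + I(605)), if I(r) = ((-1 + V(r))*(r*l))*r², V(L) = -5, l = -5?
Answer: -5817906066404710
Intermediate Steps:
I(r) = 30*r³ (I(r) = ((-1 - 5)*(r*(-5)))*r² = (-(-30)*r)*r² = (30*r)*r² = 30*r³)
(-492036 - 383701)*(86080 + I(605)) = (-492036 - 383701)*(86080 + 30*605³) = -875737*(86080 + 30*221445125) = -875737*(86080 + 6643353750) = -875737*6643439830 = -5817906066404710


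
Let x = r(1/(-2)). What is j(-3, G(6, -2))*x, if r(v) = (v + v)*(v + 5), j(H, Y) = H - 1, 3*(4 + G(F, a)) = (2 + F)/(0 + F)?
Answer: 18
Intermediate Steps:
G(F, a) = -4 + (2 + F)/(3*F) (G(F, a) = -4 + ((2 + F)/(0 + F))/3 = -4 + ((2 + F)/F)/3 = -4 + (2 + F)/(3*F))
j(H, Y) = -1 + H
r(v) = 2*v*(5 + v) (r(v) = (2*v)*(5 + v) = 2*v*(5 + v))
x = -9/2 (x = 2*(5 + 1/(-2))/(-2) = 2*(-½)*(5 - ½) = 2*(-½)*(9/2) = -9/2 ≈ -4.5000)
j(-3, G(6, -2))*x = (-1 - 3)*(-9/2) = -4*(-9/2) = 18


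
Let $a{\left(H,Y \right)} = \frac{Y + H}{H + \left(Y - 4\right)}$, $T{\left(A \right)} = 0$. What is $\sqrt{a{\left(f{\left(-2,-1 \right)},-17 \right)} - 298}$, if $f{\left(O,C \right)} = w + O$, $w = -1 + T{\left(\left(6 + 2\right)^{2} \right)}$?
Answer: $\frac{i \sqrt{10698}}{6} \approx 17.239 i$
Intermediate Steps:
$w = -1$ ($w = -1 + 0 = -1$)
$f{\left(O,C \right)} = -1 + O$
$a{\left(H,Y \right)} = \frac{H + Y}{-4 + H + Y}$ ($a{\left(H,Y \right)} = \frac{H + Y}{H + \left(-4 + Y\right)} = \frac{H + Y}{-4 + H + Y}$)
$\sqrt{a{\left(f{\left(-2,-1 \right)},-17 \right)} - 298} = \sqrt{\frac{\left(-1 - 2\right) - 17}{-4 - 3 - 17} - 298} = \sqrt{\frac{-3 - 17}{-4 - 3 - 17} - 298} = \sqrt{\frac{1}{-24} \left(-20\right) - 298} = \sqrt{\left(- \frac{1}{24}\right) \left(-20\right) - 298} = \sqrt{\frac{5}{6} - 298} = \sqrt{- \frac{1783}{6}} = \frac{i \sqrt{10698}}{6}$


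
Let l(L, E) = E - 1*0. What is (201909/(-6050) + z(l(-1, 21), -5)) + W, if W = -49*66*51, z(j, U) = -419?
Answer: -1000587559/6050 ≈ -1.6539e+5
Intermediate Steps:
l(L, E) = E (l(L, E) = E + 0 = E)
W = -164934 (W = -3234*51 = -164934)
(201909/(-6050) + z(l(-1, 21), -5)) + W = (201909/(-6050) - 419) - 164934 = (201909*(-1/6050) - 419) - 164934 = (-201909/6050 - 419) - 164934 = -2736859/6050 - 164934 = -1000587559/6050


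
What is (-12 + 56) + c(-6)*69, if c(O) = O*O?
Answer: 2528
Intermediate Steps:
c(O) = O²
(-12 + 56) + c(-6)*69 = (-12 + 56) + (-6)²*69 = 44 + 36*69 = 44 + 2484 = 2528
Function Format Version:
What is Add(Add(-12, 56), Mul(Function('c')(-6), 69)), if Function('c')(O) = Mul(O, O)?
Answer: 2528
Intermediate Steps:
Function('c')(O) = Pow(O, 2)
Add(Add(-12, 56), Mul(Function('c')(-6), 69)) = Add(Add(-12, 56), Mul(Pow(-6, 2), 69)) = Add(44, Mul(36, 69)) = Add(44, 2484) = 2528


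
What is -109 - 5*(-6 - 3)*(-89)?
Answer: -4114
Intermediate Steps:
-109 - 5*(-6 - 3)*(-89) = -109 - 5*(-9)*(-89) = -109 + 45*(-89) = -109 - 4005 = -4114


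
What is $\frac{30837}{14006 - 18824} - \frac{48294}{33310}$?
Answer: $- \frac{209976827}{26747930} \approx -7.8502$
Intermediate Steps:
$\frac{30837}{14006 - 18824} - \frac{48294}{33310} = \frac{30837}{14006 - 18824} - \frac{24147}{16655} = \frac{30837}{-4818} - \frac{24147}{16655} = 30837 \left(- \frac{1}{4818}\right) - \frac{24147}{16655} = - \frac{10279}{1606} - \frac{24147}{16655} = - \frac{209976827}{26747930}$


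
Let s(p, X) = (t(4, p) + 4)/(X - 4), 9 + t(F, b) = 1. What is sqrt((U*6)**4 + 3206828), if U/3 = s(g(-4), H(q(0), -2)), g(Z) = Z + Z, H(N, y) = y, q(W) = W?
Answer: 2*sqrt(806891) ≈ 1796.5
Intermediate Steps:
t(F, b) = -8 (t(F, b) = -9 + 1 = -8)
g(Z) = 2*Z
s(p, X) = -4/(-4 + X) (s(p, X) = (-8 + 4)/(X - 4) = -4/(-4 + X))
U = 2 (U = 3*(-4/(-4 - 2)) = 3*(-4/(-6)) = 3*(-4*(-1/6)) = 3*(2/3) = 2)
sqrt((U*6)**4 + 3206828) = sqrt((2*6)**4 + 3206828) = sqrt(12**4 + 3206828) = sqrt(20736 + 3206828) = sqrt(3227564) = 2*sqrt(806891)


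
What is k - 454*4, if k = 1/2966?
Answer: -5386255/2966 ≈ -1816.0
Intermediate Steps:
k = 1/2966 ≈ 0.00033715
k - 454*4 = 1/2966 - 454*4 = 1/2966 - 1816 = -5386255/2966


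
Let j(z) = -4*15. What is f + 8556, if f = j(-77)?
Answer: 8496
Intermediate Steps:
j(z) = -60
f = -60
f + 8556 = -60 + 8556 = 8496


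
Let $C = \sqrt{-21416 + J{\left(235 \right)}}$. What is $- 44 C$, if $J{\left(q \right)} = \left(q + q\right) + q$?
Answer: $- 44 i \sqrt{20711} \approx - 6332.2 i$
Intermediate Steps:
$J{\left(q \right)} = 3 q$ ($J{\left(q \right)} = 2 q + q = 3 q$)
$C = i \sqrt{20711}$ ($C = \sqrt{-21416 + 3 \cdot 235} = \sqrt{-21416 + 705} = \sqrt{-20711} = i \sqrt{20711} \approx 143.91 i$)
$- 44 C = - 44 i \sqrt{20711}$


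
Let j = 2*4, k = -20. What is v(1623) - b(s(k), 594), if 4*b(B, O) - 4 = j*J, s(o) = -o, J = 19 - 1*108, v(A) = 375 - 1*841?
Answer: -289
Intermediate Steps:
v(A) = -466 (v(A) = 375 - 841 = -466)
J = -89 (J = 19 - 108 = -89)
j = 8
b(B, O) = -177 (b(B, O) = 1 + (8*(-89))/4 = 1 + (¼)*(-712) = 1 - 178 = -177)
v(1623) - b(s(k), 594) = -466 - 1*(-177) = -466 + 177 = -289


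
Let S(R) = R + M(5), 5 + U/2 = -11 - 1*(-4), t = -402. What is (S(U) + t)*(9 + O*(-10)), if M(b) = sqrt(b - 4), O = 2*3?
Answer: 21675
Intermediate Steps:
O = 6
U = -24 (U = -10 + 2*(-11 - 1*(-4)) = -10 + 2*(-11 + 4) = -10 + 2*(-7) = -10 - 14 = -24)
M(b) = sqrt(-4 + b)
S(R) = 1 + R (S(R) = R + sqrt(-4 + 5) = R + sqrt(1) = R + 1 = 1 + R)
(S(U) + t)*(9 + O*(-10)) = ((1 - 24) - 402)*(9 + 6*(-10)) = (-23 - 402)*(9 - 60) = -425*(-51) = 21675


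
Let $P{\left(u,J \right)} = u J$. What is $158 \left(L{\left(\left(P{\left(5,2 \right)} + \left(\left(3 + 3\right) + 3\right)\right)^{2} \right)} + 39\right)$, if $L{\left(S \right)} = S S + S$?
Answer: $20653918$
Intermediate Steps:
$P{\left(u,J \right)} = J u$
$L{\left(S \right)} = S + S^{2}$ ($L{\left(S \right)} = S^{2} + S = S + S^{2}$)
$158 \left(L{\left(\left(P{\left(5,2 \right)} + \left(\left(3 + 3\right) + 3\right)\right)^{2} \right)} + 39\right) = 158 \left(\left(2 \cdot 5 + \left(\left(3 + 3\right) + 3\right)\right)^{2} \left(1 + \left(2 \cdot 5 + \left(\left(3 + 3\right) + 3\right)\right)^{2}\right) + 39\right) = 158 \left(\left(10 + \left(6 + 3\right)\right)^{2} \left(1 + \left(10 + \left(6 + 3\right)\right)^{2}\right) + 39\right) = 158 \left(\left(10 + 9\right)^{2} \left(1 + \left(10 + 9\right)^{2}\right) + 39\right) = 158 \left(19^{2} \left(1 + 19^{2}\right) + 39\right) = 158 \left(361 \left(1 + 361\right) + 39\right) = 158 \left(361 \cdot 362 + 39\right) = 158 \left(130682 + 39\right) = 158 \cdot 130721 = 20653918$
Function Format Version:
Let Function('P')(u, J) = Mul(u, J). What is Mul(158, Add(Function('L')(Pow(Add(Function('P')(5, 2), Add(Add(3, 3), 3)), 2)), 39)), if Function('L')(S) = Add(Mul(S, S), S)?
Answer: 20653918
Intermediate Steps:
Function('P')(u, J) = Mul(J, u)
Function('L')(S) = Add(S, Pow(S, 2)) (Function('L')(S) = Add(Pow(S, 2), S) = Add(S, Pow(S, 2)))
Mul(158, Add(Function('L')(Pow(Add(Function('P')(5, 2), Add(Add(3, 3), 3)), 2)), 39)) = Mul(158, Add(Mul(Pow(Add(Mul(2, 5), Add(Add(3, 3), 3)), 2), Add(1, Pow(Add(Mul(2, 5), Add(Add(3, 3), 3)), 2))), 39)) = Mul(158, Add(Mul(Pow(Add(10, Add(6, 3)), 2), Add(1, Pow(Add(10, Add(6, 3)), 2))), 39)) = Mul(158, Add(Mul(Pow(Add(10, 9), 2), Add(1, Pow(Add(10, 9), 2))), 39)) = Mul(158, Add(Mul(Pow(19, 2), Add(1, Pow(19, 2))), 39)) = Mul(158, Add(Mul(361, Add(1, 361)), 39)) = Mul(158, Add(Mul(361, 362), 39)) = Mul(158, Add(130682, 39)) = Mul(158, 130721) = 20653918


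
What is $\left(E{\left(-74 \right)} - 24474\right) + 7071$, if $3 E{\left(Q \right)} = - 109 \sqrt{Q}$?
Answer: $-17403 - \frac{109 i \sqrt{74}}{3} \approx -17403.0 - 312.55 i$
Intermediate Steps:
$E{\left(Q \right)} = - \frac{109 \sqrt{Q}}{3}$ ($E{\left(Q \right)} = \frac{\left(-109\right) \sqrt{Q}}{3} = - \frac{109 \sqrt{Q}}{3}$)
$\left(E{\left(-74 \right)} - 24474\right) + 7071 = \left(- \frac{109 \sqrt{-74}}{3} - 24474\right) + 7071 = \left(- \frac{109 i \sqrt{74}}{3} - 24474\right) + 7071 = \left(-24474 - \frac{109 i \sqrt{74}}{3}\right) + 7071 = -17403 - \frac{109 i \sqrt{74}}{3}$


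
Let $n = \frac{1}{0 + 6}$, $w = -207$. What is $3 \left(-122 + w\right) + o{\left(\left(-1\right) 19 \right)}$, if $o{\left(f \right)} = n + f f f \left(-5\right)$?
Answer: $\frac{199849}{6} \approx 33308.0$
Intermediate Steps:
$n = \frac{1}{6} \approx 0.16667$
$o{\left(f \right)} = \frac{1}{6} - 5 f^{3}$ ($o{\left(f \right)} = \frac{1}{6} + f f f \left(-5\right) = \frac{1}{6} + f f^{2} \left(-5\right) = \frac{1}{6} + f \left(- 5 f^{2}\right) = \frac{1}{6} - 5 f^{3}$)
$3 \left(-122 + w\right) + o{\left(\left(-1\right) 19 \right)} = 3 \left(-122 - 207\right) - \left(- \frac{1}{6} + 5 \left(\left(-1\right) 19\right)^{3}\right) = 3 \left(-329\right) - \left(- \frac{1}{6} + 5 \left(-19\right)^{3}\right) = -987 + \left(\frac{1}{6} - -34295\right) = -987 + \left(\frac{1}{6} + 34295\right) = -987 + \frac{205771}{6} = \frac{199849}{6}$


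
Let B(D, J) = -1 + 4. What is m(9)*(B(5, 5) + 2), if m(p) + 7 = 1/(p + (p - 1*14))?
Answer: -135/4 ≈ -33.750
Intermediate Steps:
B(D, J) = 3
m(p) = -7 + 1/(-14 + 2*p) (m(p) = -7 + 1/(p + (p - 1*14)) = -7 + 1/(p + (p - 14)) = -7 + 1/(p + (-14 + p)) = -7 + 1/(-14 + 2*p))
m(9)*(B(5, 5) + 2) = ((99 - 14*9)/(2*(-7 + 9)))*(3 + 2) = ((½)*(99 - 126)/2)*5 = ((½)*(½)*(-27))*5 = -27/4*5 = -135/4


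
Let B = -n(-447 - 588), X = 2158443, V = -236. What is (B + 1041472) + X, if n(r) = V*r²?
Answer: 256009015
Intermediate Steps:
n(r) = -236*r²
B = 252809100 (B = -(-236)*(-447 - 588)² = -(-236)*(-1035)² = -(-236)*1071225 = -1*(-252809100) = 252809100)
(B + 1041472) + X = (252809100 + 1041472) + 2158443 = 253850572 + 2158443 = 256009015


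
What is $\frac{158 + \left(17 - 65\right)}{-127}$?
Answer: $- \frac{110}{127} \approx -0.86614$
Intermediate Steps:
$\frac{158 + \left(17 - 65\right)}{-127} = - \frac{158 - 48}{127} = \left(- \frac{1}{127}\right) 110 = - \frac{110}{127}$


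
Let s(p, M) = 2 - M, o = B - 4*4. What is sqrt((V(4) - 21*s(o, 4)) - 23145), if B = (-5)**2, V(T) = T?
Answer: I*sqrt(23099) ≈ 151.98*I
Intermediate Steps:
B = 25
o = 9 (o = 25 - 4*4 = 25 - 16 = 9)
sqrt((V(4) - 21*s(o, 4)) - 23145) = sqrt((4 - 21*(2 - 1*4)) - 23145) = sqrt((4 - 21*(2 - 4)) - 23145) = sqrt((4 - 21*(-2)) - 23145) = sqrt((4 + 42) - 23145) = sqrt(46 - 23145) = sqrt(-23099) = I*sqrt(23099)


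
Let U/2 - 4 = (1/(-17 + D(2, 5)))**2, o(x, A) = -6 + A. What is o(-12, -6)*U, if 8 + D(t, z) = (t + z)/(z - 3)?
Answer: -177600/1849 ≈ -96.052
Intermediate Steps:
D(t, z) = -8 + (t + z)/(-3 + z) (D(t, z) = -8 + (t + z)/(z - 3) = -8 + (t + z)/(-3 + z))
U = 14800/1849 (U = 8 + 2*(1/(-17 + (24 + 2 - 7*5)/(-3 + 5)))**2 = 8 + 2*(1/(-17 + (24 + 2 - 35)/2))**2 = 8 + 2*(1/(-17 + (1/2)*(-9)))**2 = 8 + 2*(1/(-17 - 9/2))**2 = 8 + 2*(1/(-43/2))**2 = 8 + 2*(-2/43)**2 = 8 + 2*(4/1849) = 8 + 8/1849 = 14800/1849 ≈ 8.0043)
o(-12, -6)*U = (-6 - 6)*(14800/1849) = -12*14800/1849 = -177600/1849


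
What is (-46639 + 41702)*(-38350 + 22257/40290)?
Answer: 2542718320897/13430 ≈ 1.8933e+8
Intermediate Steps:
(-46639 + 41702)*(-38350 + 22257/40290) = -4937*(-38350 + 22257*(1/40290)) = -4937*(-38350 + 7419/13430) = -4937*(-515033081/13430) = 2542718320897/13430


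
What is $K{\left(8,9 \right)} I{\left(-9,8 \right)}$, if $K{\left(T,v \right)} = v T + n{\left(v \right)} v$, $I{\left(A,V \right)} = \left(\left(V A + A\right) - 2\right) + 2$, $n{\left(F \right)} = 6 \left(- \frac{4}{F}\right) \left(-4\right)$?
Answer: $-13608$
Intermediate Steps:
$n{\left(F \right)} = \frac{96}{F}$ ($n{\left(F \right)} = - \frac{24}{F} \left(-4\right) = \frac{96}{F}$)
$I{\left(A,V \right)} = A + A V$ ($I{\left(A,V \right)} = \left(\left(A V + A\right) - 2\right) + 2 = \left(\left(A + A V\right) - 2\right) + 2 = \left(-2 + A + A V\right) + 2 = A + A V$)
$K{\left(T,v \right)} = 96 + T v$ ($K{\left(T,v \right)} = v T + \frac{96}{v} v = T v + 96 = 96 + T v$)
$K{\left(8,9 \right)} I{\left(-9,8 \right)} = \left(96 + 8 \cdot 9\right) \left(- 9 \left(1 + 8\right)\right) = \left(96 + 72\right) \left(\left(-9\right) 9\right) = 168 \left(-81\right) = -13608$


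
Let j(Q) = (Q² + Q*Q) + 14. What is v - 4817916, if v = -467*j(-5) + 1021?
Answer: -4846783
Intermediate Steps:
j(Q) = 14 + 2*Q² (j(Q) = (Q² + Q²) + 14 = 2*Q² + 14 = 14 + 2*Q²)
v = -28867 (v = -467*(14 + 2*(-5)²) + 1021 = -467*(14 + 2*25) + 1021 = -467*(14 + 50) + 1021 = -467*64 + 1021 = -29888 + 1021 = -28867)
v - 4817916 = -28867 - 4817916 = -4846783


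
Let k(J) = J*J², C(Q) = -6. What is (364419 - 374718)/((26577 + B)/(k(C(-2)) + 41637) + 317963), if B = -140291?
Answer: -426594879/13170231709 ≈ -0.032391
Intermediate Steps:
k(J) = J³
(364419 - 374718)/((26577 + B)/(k(C(-2)) + 41637) + 317963) = (364419 - 374718)/((26577 - 140291)/((-6)³ + 41637) + 317963) = -10299/(-113714/(-216 + 41637) + 317963) = -10299/(-113714/41421 + 317963) = -10299/13170231709/41421 = -10299*41421/13170231709 = -426594879/13170231709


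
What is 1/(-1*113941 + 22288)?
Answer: -1/91653 ≈ -1.0911e-5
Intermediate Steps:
1/(-1*113941 + 22288) = 1/(-113941 + 22288) = 1/(-91653) = -1/91653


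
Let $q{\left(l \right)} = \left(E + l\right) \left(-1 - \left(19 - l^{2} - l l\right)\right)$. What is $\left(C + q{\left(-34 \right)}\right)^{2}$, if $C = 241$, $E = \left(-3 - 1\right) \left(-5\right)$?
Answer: $1014231409$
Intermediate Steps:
$E = 20$ ($E = \left(-4\right) \left(-5\right) = 20$)
$q{\left(l \right)} = \left(-20 + 2 l^{2}\right) \left(20 + l\right)$ ($q{\left(l \right)} = \left(20 + l\right) \left(-1 - \left(19 - l^{2} - l l\right)\right) = \left(20 + l\right) \left(-1 + \left(\left(l^{2} + l^{2}\right) - 19\right)\right) = \left(20 + l\right) \left(-1 + \left(2 l^{2} - 19\right)\right) = \left(20 + l\right) \left(-1 + \left(-19 + 2 l^{2}\right)\right) = \left(20 + l\right) \left(-20 + 2 l^{2}\right) = \left(-20 + 2 l^{2}\right) \left(20 + l\right)$)
$\left(C + q{\left(-34 \right)}\right)^{2} = \left(241 + \left(-400 - -680 + 2 \left(-34\right)^{3} + 40 \left(-34\right)^{2}\right)\right)^{2} = \left(241 + \left(-400 + 680 + 2 \left(-39304\right) + 40 \cdot 1156\right)\right)^{2} = \left(241 + \left(-400 + 680 - 78608 + 46240\right)\right)^{2} = \left(241 - 32088\right)^{2} = \left(-31847\right)^{2} = 1014231409$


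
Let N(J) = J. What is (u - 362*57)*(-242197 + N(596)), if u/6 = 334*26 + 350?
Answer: -8110545570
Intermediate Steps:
u = 54204 (u = 6*(334*26 + 350) = 6*(8684 + 350) = 6*9034 = 54204)
(u - 362*57)*(-242197 + N(596)) = (54204 - 362*57)*(-242197 + 596) = (54204 - 20634)*(-241601) = 33570*(-241601) = -8110545570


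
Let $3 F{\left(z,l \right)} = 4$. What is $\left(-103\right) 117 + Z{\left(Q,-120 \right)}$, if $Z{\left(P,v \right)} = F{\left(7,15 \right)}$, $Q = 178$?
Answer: $- \frac{36149}{3} \approx -12050.0$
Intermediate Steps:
$F{\left(z,l \right)} = \frac{4}{3}$ ($F{\left(z,l \right)} = \frac{1}{3} \cdot 4 = \frac{4}{3}$)
$Z{\left(P,v \right)} = \frac{4}{3}$
$\left(-103\right) 117 + Z{\left(Q,-120 \right)} = \left(-103\right) 117 + \frac{4}{3} = -12051 + \frac{4}{3} = - \frac{36149}{3}$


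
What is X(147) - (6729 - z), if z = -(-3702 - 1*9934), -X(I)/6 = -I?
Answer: 7789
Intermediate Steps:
X(I) = 6*I (X(I) = -(-6)*I = 6*I)
z = 13636 (z = -(-3702 - 9934) = -1*(-13636) = 13636)
X(147) - (6729 - z) = 6*147 - (6729 - 1*13636) = 882 - (6729 - 13636) = 882 - 1*(-6907) = 882 + 6907 = 7789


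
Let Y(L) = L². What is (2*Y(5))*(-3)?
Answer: -150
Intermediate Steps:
(2*Y(5))*(-3) = (2*5²)*(-3) = (2*25)*(-3) = 50*(-3) = -150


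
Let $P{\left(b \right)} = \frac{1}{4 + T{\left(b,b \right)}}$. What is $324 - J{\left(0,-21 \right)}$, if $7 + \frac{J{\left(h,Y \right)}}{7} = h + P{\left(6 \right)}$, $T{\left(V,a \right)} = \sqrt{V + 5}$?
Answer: $\frac{1837}{5} + \frac{7 \sqrt{11}}{5} \approx 372.04$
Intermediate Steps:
$T{\left(V,a \right)} = \sqrt{5 + V}$
$P{\left(b \right)} = \frac{1}{4 + \sqrt{5 + b}}$
$J{\left(h,Y \right)} = -49 + 7 h + \frac{7}{4 + \sqrt{11}}$ ($J{\left(h,Y \right)} = -49 + 7 \left(h + \frac{1}{4 + \sqrt{5 + 6}}\right) = -49 + 7 \left(h + \frac{1}{4 + \sqrt{11}}\right) = -49 + \left(7 h + \frac{7}{4 + \sqrt{11}}\right) = -49 + 7 h + \frac{7}{4 + \sqrt{11}}$)
$324 - J{\left(0,-21 \right)} = 324 - \left(- \frac{217}{5} + 7 \cdot 0 - \frac{7 \sqrt{11}}{5}\right) = 324 - \left(- \frac{217}{5} + 0 - \frac{7 \sqrt{11}}{5}\right) = 324 - \left(- \frac{217}{5} - \frac{7 \sqrt{11}}{5}\right) = 324 + \left(\frac{217}{5} + \frac{7 \sqrt{11}}{5}\right) = \frac{1837}{5} + \frac{7 \sqrt{11}}{5}$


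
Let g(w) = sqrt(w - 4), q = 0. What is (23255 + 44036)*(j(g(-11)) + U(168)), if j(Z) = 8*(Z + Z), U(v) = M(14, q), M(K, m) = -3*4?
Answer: -807492 + 1076656*I*sqrt(15) ≈ -8.0749e+5 + 4.1699e+6*I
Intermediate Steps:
M(K, m) = -12
U(v) = -12
g(w) = sqrt(-4 + w)
j(Z) = 16*Z (j(Z) = 8*(2*Z) = 16*Z)
(23255 + 44036)*(j(g(-11)) + U(168)) = (23255 + 44036)*(16*sqrt(-4 - 11) - 12) = 67291*(16*sqrt(-15) - 12) = 67291*(16*(I*sqrt(15)) - 12) = 67291*(16*I*sqrt(15) - 12) = 67291*(-12 + 16*I*sqrt(15)) = -807492 + 1076656*I*sqrt(15)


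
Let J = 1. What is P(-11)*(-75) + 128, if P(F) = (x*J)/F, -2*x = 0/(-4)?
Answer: 128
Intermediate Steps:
x = 0 (x = -0/(-4) = -0*(-1)/4 = -1/2*0 = 0)
P(F) = 0 (P(F) = (0*1)/F = 0/F = 0)
P(-11)*(-75) + 128 = 0*(-75) + 128 = 0 + 128 = 128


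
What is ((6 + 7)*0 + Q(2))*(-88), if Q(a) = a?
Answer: -176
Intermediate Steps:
((6 + 7)*0 + Q(2))*(-88) = ((6 + 7)*0 + 2)*(-88) = (13*0 + 2)*(-88) = (0 + 2)*(-88) = 2*(-88) = -176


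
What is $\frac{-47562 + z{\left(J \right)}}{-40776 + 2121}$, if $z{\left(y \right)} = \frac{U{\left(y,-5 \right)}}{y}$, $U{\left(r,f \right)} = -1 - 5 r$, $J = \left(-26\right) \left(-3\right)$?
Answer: $\frac{3710227}{3015090} \approx 1.2306$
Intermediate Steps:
$J = 78$
$z{\left(y \right)} = \frac{-1 - 5 y}{y}$
$\frac{-47562 + z{\left(J \right)}}{-40776 + 2121} = \frac{-47562 - \frac{391}{78}}{-40776 + 2121} = \frac{-47562 - \frac{391}{78}}{-38655} = \left(-47562 - \frac{391}{78}\right) \left(- \frac{1}{38655}\right) = \left(- \frac{3710227}{78}\right) \left(- \frac{1}{38655}\right) = \frac{3710227}{3015090}$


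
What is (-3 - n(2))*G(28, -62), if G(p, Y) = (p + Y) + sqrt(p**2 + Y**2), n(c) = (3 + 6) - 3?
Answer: 306 - 18*sqrt(1157) ≈ -306.26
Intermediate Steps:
n(c) = 6 (n(c) = 9 - 3 = 6)
G(p, Y) = Y + p + sqrt(Y**2 + p**2) (G(p, Y) = (Y + p) + sqrt(Y**2 + p**2) = Y + p + sqrt(Y**2 + p**2))
(-3 - n(2))*G(28, -62) = (-3 - 1*6)*(-62 + 28 + sqrt((-62)**2 + 28**2)) = (-3 - 6)*(-62 + 28 + sqrt(3844 + 784)) = -9*(-62 + 28 + sqrt(4628)) = -9*(-62 + 28 + 2*sqrt(1157)) = -9*(-34 + 2*sqrt(1157)) = 306 - 18*sqrt(1157)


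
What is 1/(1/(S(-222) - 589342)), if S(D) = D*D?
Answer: -540058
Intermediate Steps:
S(D) = D²
1/(1/(S(-222) - 589342)) = 1/(1/((-222)² - 589342)) = 1/(1/(49284 - 589342)) = 1/(1/(-540058)) = 1/(-1/540058) = -540058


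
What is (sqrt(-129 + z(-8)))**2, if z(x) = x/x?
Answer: -128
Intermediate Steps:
z(x) = 1
(sqrt(-129 + z(-8)))**2 = (sqrt(-129 + 1))**2 = (sqrt(-128))**2 = (8*I*sqrt(2))**2 = -128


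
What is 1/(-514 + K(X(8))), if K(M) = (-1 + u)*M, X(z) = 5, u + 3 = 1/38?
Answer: -38/20287 ≈ -0.0018731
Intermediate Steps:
u = -113/38 (u = -3 + 1/38 = -113/38 ≈ -2.9737)
K(M) = -151*M/38 (K(M) = (-1 - 113/38)*M = -151*M/38)
1/(-514 + K(X(8))) = 1/(-514 - 151/38*5) = 1/(-514 - 755/38) = 1/(-20287/38) = -38/20287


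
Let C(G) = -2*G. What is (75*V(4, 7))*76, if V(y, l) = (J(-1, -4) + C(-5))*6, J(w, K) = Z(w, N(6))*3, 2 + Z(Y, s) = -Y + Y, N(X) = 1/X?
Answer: 136800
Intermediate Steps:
N(X) = 1/X
Z(Y, s) = -2 (Z(Y, s) = -2 + (-Y + Y) = -2 + 0 = -2)
J(w, K) = -6 (J(w, K) = -2*3 = -6)
V(y, l) = 24 (V(y, l) = (-6 - 2*(-5))*6 = (-6 + 10)*6 = 4*6 = 24)
(75*V(4, 7))*76 = (75*24)*76 = 1800*76 = 136800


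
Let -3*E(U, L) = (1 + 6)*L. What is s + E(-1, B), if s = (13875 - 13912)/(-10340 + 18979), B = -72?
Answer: 1451315/8639 ≈ 168.00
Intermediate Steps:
E(U, L) = -7*L/3 (E(U, L) = -(1 + 6)*L/3 = -7*L/3)
s = -37/8639 ≈ -0.0042829
s + E(-1, B) = -37/8639 - 7/3*(-72) = -37/8639 + 168 = 1451315/8639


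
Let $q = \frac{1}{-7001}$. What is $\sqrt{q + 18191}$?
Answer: $\frac{\sqrt{891613685190}}{7001} \approx 134.87$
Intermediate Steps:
$q = - \frac{1}{7001} \approx -0.00014284$
$\sqrt{q + 18191} = \sqrt{- \frac{1}{7001} + 18191} = \sqrt{\frac{127355190}{7001}} = \frac{\sqrt{891613685190}}{7001}$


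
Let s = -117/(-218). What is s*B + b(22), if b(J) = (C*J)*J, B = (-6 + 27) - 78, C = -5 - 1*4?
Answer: -956277/218 ≈ -4386.6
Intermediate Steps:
s = 117/218 (s = -117*(-1/218) = 117/218 ≈ 0.53670)
C = -9 (C = -5 - 4 = -9)
B = -57 (B = 21 - 78 = -57)
b(J) = -9*J**2 (b(J) = (-9*J)*J = -9*J**2)
s*B + b(22) = (117/218)*(-57) - 9*22**2 = -6669/218 - 9*484 = -6669/218 - 4356 = -956277/218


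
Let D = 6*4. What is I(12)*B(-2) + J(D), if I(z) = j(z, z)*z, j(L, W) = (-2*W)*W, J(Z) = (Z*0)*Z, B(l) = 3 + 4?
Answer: -24192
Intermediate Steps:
D = 24
B(l) = 7
J(Z) = 0 (J(Z) = 0*Z = 0)
j(L, W) = -2*W²
I(z) = -2*z³ (I(z) = (-2*z²)*z = -2*z³)
I(12)*B(-2) + J(D) = -2*12³*7 + 0 = -2*1728*7 + 0 = -3456*7 + 0 = -24192 + 0 = -24192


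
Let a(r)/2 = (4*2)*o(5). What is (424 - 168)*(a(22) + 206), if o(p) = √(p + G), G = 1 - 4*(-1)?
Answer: 52736 + 4096*√10 ≈ 65689.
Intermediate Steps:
G = 5 (G = 1 + 4 = 5)
o(p) = √(5 + p) (o(p) = √(p + 5) = √(5 + p))
a(r) = 16*√10 (a(r) = 2*((4*2)*√(5 + 5)) = 2*(8*√10) = 16*√10)
(424 - 168)*(a(22) + 206) = (424 - 168)*(16*√10 + 206) = 256*(206 + 16*√10) = 52736 + 4096*√10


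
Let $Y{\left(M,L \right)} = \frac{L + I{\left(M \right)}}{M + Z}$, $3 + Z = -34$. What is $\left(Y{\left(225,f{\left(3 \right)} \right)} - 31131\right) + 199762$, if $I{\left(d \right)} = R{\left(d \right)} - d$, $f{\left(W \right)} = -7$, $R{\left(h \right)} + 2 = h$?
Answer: $\frac{31702619}{188} \approx 1.6863 \cdot 10^{5}$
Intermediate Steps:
$Z = -37$ ($Z = -3 - 34 = -37$)
$R{\left(h \right)} = -2 + h$
$I{\left(d \right)} = -2$ ($I{\left(d \right)} = \left(-2 + d\right) - d = -2$)
$Y{\left(M,L \right)} = \frac{-2 + L}{-37 + M}$ ($Y{\left(M,L \right)} = \frac{L - 2}{M - 37} = \frac{-2 + L}{-37 + M}$)
$\left(Y{\left(225,f{\left(3 \right)} \right)} - 31131\right) + 199762 = \left(\frac{-2 - 7}{-37 + 225} - 31131\right) + 199762 = \left(\frac{1}{188} \left(-9\right) - 31131\right) + 199762 = \left(- \frac{9}{188} - 31131\right) + 199762 = - \frac{5852637}{188} + 199762 = \frac{31702619}{188}$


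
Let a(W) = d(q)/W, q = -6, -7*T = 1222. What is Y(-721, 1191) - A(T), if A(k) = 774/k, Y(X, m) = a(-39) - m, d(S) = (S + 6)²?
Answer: -724992/611 ≈ -1186.6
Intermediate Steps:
T = -1222/7 (T = -⅐*1222 = -1222/7 ≈ -174.57)
d(S) = (6 + S)²
a(W) = 0 (a(W) = (6 - 6)²/W = 0²/W = 0/W = 0)
Y(X, m) = -m (Y(X, m) = 0 - m = -m)
Y(-721, 1191) - A(T) = -1*1191 - 774/(-1222/7) = -1191 - 774*(-7)/1222 = -1191 - 1*(-2709/611) = -1191 + 2709/611 = -724992/611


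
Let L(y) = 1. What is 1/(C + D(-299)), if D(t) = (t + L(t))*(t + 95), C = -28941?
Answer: 1/31851 ≈ 3.1396e-5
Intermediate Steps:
D(t) = (1 + t)*(95 + t) (D(t) = (t + 1)*(t + 95) = (1 + t)*(95 + t))
1/(C + D(-299)) = 1/(-28941 + (95 + (-299)² + 96*(-299))) = 1/(-28941 + (95 + 89401 - 28704)) = 1/(-28941 + 60792) = 1/31851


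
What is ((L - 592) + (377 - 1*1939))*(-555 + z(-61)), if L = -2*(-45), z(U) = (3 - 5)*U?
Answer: 893712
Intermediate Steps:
z(U) = -2*U
L = 90
((L - 592) + (377 - 1*1939))*(-555 + z(-61)) = ((90 - 592) + (377 - 1*1939))*(-555 - 2*(-61)) = (-502 + (377 - 1939))*(-555 + 122) = (-502 - 1562)*(-433) = -2064*(-433) = 893712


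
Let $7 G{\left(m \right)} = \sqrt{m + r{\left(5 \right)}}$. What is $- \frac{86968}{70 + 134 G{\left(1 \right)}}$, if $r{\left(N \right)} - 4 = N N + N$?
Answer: $\frac{1065358}{1387} - \frac{1456714 \sqrt{35}}{6935} \approx -474.58$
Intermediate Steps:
$r{\left(N \right)} = 4 + N + N^{2}$ ($r{\left(N \right)} = 4 + \left(N N + N\right) = 4 + \left(N^{2} + N\right) = 4 + \left(N + N^{2}\right) = 4 + N + N^{2}$)
$G{\left(m \right)} = \frac{\sqrt{34 + m}}{7}$ ($G{\left(m \right)} = \frac{\sqrt{m + \left(4 + 5 + 5^{2}\right)}}{7} = \frac{\sqrt{m + \left(4 + 5 + 25\right)}}{7} = \frac{\sqrt{m + 34}}{7} = \frac{\sqrt{34 + m}}{7}$)
$- \frac{86968}{70 + 134 G{\left(1 \right)}} = - \frac{86968}{70 + 134 \frac{\sqrt{34 + 1}}{7}} = - \frac{86968}{70 + 134 \frac{\sqrt{35}}{7}} = - \frac{86968}{70 + \frac{134 \sqrt{35}}{7}}$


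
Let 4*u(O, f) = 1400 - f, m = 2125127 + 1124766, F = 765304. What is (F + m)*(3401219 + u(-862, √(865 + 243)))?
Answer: 13657969644093 - 4015197*√277/2 ≈ 1.3658e+13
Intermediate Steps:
m = 3249893
u(O, f) = 350 - f/4 (u(O, f) = (1400 - f)/4 = 350 - f/4)
(F + m)*(3401219 + u(-862, √(865 + 243))) = (765304 + 3249893)*(3401219 + (350 - √(865 + 243)/4)) = 4015197*(3401219 + (350 - √277/2)) = 4015197*(3401569 - √277/2) = 13657969644093 - 4015197*√277/2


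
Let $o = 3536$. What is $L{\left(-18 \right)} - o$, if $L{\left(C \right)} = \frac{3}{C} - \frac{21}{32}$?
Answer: $- \frac{339535}{96} \approx -3536.8$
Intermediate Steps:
$L{\left(C \right)} = - \frac{21}{32} + \frac{3}{C}$ ($L{\left(C \right)} = \frac{3}{C} - \frac{21}{32} = - \frac{21}{32} + \frac{3}{C}$)
$L{\left(-18 \right)} - o = \left(- \frac{21}{32} + \frac{3}{-18}\right) - 3536 = \left(- \frac{21}{32} + 3 \left(- \frac{1}{18}\right)\right) - 3536 = \left(- \frac{21}{32} - \frac{1}{6}\right) - 3536 = - \frac{79}{96} - 3536 = - \frac{339535}{96}$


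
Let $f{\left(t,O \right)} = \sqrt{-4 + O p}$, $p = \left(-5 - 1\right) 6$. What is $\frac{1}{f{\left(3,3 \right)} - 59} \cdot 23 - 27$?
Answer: $- \frac{98368}{3593} - \frac{92 i \sqrt{7}}{3593} \approx -27.378 - 0.067745 i$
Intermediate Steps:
$p = -36$ ($p = \left(-6\right) 6 = -36$)
$f{\left(t,O \right)} = \sqrt{-4 - 36 O}$ ($f{\left(t,O \right)} = \sqrt{-4 + O \left(-36\right)} = \sqrt{-4 - 36 O}$)
$\frac{1}{f{\left(3,3 \right)} - 59} \cdot 23 - 27 = \frac{1}{2 \sqrt{-1 - 27} - 59} \cdot 23 - 27 = \frac{1}{2 \sqrt{-28} - 59} \cdot 23 - 27 = \frac{1}{2 \cdot 2 i \sqrt{7} - 59} \cdot 23 - 27 = \frac{1}{4 i \sqrt{7} - 59} \cdot 23 - 27 = \frac{1}{-59 + 4 i \sqrt{7}} \cdot 23 - 27 = \frac{23}{-59 + 4 i \sqrt{7}} - 27 = -27 + \frac{23}{-59 + 4 i \sqrt{7}}$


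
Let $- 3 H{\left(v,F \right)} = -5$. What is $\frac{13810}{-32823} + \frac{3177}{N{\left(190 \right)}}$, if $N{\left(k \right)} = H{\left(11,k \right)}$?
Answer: $\frac{312766963}{164115} \approx 1905.8$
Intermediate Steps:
$H{\left(v,F \right)} = \frac{5}{3}$ ($H{\left(v,F \right)} = \left(- \frac{1}{3}\right) \left(-5\right) = \frac{5}{3}$)
$N{\left(k \right)} = \frac{5}{3}$
$\frac{13810}{-32823} + \frac{3177}{N{\left(190 \right)}} = \frac{13810}{-32823} + \frac{3177}{\frac{5}{3}} = 13810 \left(- \frac{1}{32823}\right) + 3177 \cdot \frac{3}{5} = - \frac{13810}{32823} + \frac{9531}{5} = \frac{312766963}{164115}$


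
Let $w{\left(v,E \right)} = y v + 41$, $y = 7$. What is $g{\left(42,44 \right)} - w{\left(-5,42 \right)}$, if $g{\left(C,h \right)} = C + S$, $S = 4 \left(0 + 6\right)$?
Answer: $60$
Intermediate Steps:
$S = 24$ ($S = 4 \cdot 6 = 24$)
$w{\left(v,E \right)} = 41 + 7 v$ ($w{\left(v,E \right)} = 7 v + 41 = 41 + 7 v$)
$g{\left(C,h \right)} = 24 + C$ ($g{\left(C,h \right)} = C + 24 = 24 + C$)
$g{\left(42,44 \right)} - w{\left(-5,42 \right)} = \left(24 + 42\right) - \left(41 + 7 \left(-5\right)\right) = 66 - \left(41 - 35\right) = 66 - 6 = 60$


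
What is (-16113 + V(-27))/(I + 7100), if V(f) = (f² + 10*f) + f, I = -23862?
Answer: 15681/16762 ≈ 0.93551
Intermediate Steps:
V(f) = f² + 11*f
(-16113 + V(-27))/(I + 7100) = (-16113 - 27*(11 - 27))/(-23862 + 7100) = (-16113 - 27*(-16))/(-16762) = (-16113 + 432)*(-1/16762) = -15681*(-1/16762) = 15681/16762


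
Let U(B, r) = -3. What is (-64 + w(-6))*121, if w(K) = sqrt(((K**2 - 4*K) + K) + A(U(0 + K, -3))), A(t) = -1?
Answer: -7744 + 121*sqrt(53) ≈ -6863.1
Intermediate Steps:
w(K) = sqrt(-1 + K**2 - 3*K) (w(K) = sqrt(((K**2 - 4*K) + K) - 1) = sqrt((K**2 - 3*K) - 1) = sqrt(-1 + K**2 - 3*K))
(-64 + w(-6))*121 = (-64 + sqrt(-1 + (-6)**2 - 3*(-6)))*121 = (-64 + sqrt(-1 + 36 + 18))*121 = (-64 + sqrt(53))*121 = -7744 + 121*sqrt(53)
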